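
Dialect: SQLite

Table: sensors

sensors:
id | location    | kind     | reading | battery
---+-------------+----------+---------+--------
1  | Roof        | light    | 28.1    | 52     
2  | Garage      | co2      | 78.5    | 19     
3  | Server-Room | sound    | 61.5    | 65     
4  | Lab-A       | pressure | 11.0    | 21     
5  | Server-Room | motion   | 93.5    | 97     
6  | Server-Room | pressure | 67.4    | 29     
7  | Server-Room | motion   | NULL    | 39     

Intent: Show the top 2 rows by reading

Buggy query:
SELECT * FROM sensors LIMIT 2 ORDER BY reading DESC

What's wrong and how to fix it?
Bug: ORDER BY cannot follow LIMIT; LIMIT is the final clause

Fix: Sort with ORDER BY, then apply LIMIT

Corrected query:
SELECT * FROM sensors ORDER BY reading DESC LIMIT 2

Result:
id | location    | kind   | reading | battery
---+-------------+--------+---------+--------
5  | Server-Room | motion | 93.5    | 97     
2  | Garage      | co2    | 78.5    | 19     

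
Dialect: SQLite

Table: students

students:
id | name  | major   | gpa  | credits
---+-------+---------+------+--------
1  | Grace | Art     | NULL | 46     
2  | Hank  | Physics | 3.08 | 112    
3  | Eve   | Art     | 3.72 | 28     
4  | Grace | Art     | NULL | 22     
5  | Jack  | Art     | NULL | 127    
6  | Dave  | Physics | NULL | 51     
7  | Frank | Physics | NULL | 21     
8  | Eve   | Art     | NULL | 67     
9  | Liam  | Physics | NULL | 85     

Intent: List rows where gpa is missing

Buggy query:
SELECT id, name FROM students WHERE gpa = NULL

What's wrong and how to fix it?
Bug: '= NULL' is always unknown in SQL three-valued logic, so no rows match

Fix: Use IS NULL to test for NULL

Corrected query:
SELECT id, name FROM students WHERE gpa IS NULL

Result:
id | name 
---+------
1  | Grace
4  | Grace
5  | Jack 
6  | Dave 
7  | Frank
8  | Eve  
9  | Liam 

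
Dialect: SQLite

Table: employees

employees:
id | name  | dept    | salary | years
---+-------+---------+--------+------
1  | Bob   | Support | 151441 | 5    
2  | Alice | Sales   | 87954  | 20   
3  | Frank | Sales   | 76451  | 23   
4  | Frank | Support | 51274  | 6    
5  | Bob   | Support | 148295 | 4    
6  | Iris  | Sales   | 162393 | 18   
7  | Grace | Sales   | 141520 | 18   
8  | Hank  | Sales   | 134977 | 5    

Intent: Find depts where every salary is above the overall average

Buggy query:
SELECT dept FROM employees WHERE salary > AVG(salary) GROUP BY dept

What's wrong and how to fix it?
Bug: WHERE evaluates per row before aggregation, so AVG() is unavailable

Fix: Use a subquery for AVG and a HAVING MIN(...) filter so the condition holds for every row in the group

Corrected query:
SELECT dept FROM employees GROUP BY dept HAVING MIN(salary) > (SELECT AVG(salary) FROM employees)

Result:
(no rows)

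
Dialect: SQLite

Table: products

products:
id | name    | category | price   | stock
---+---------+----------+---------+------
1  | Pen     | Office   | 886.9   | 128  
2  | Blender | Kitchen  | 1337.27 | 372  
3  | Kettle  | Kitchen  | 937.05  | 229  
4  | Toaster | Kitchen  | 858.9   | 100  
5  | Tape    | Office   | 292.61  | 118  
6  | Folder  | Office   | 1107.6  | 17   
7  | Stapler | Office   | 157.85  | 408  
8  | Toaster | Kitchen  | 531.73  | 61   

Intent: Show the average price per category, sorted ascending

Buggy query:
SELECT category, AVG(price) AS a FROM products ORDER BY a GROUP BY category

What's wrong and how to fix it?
Bug: GROUP BY must precede ORDER BY

Fix: Move ORDER BY to the end, after GROUP BY

Corrected query:
SELECT category, AVG(price) AS a FROM products GROUP BY category ORDER BY a

Result:
category | a       
---------+---------
Office   | 611.24  
Kitchen  | 916.2375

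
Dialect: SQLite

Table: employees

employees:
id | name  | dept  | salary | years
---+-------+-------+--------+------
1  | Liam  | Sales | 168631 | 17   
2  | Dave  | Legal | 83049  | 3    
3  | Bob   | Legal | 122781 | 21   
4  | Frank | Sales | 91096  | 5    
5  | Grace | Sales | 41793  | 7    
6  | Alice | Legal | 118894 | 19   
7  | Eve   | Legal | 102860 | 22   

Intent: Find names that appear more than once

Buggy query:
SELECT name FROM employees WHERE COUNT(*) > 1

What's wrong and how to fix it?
Bug: COUNT(*) is an aggregate and cannot be used in WHERE

Fix: Group first, then use HAVING for the count condition

Corrected query:
SELECT name FROM employees GROUP BY name HAVING COUNT(*) > 1

Result:
(no rows)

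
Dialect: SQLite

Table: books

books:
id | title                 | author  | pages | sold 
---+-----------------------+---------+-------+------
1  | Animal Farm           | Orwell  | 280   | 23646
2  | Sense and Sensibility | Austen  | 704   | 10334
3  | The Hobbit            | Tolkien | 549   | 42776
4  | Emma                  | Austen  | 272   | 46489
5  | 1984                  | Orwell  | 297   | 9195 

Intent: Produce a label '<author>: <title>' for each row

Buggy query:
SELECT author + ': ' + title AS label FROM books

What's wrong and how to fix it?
Bug: SQLite uses || for string concatenation; + coerces text to numbers (yielding 0)

Fix: Replace + with || to concatenate text

Corrected query:
SELECT author || ': ' || title AS label FROM books

Result:
label                        
-----------------------------
Orwell: Animal Farm          
Austen: Sense and Sensibility
Tolkien: The Hobbit          
Austen: Emma                 
Orwell: 1984                 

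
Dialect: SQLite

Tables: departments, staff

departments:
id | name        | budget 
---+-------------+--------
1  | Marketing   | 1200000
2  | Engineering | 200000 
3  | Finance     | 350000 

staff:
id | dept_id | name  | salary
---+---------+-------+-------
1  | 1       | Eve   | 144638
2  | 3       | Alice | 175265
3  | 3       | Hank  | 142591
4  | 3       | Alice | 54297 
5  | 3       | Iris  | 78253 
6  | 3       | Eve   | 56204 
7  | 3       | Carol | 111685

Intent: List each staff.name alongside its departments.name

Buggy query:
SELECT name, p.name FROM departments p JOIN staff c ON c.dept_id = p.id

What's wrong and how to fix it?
Bug: Both tables have a 'name' column; the unqualified reference is ambiguous

Fix: Prefix ambiguous columns with the table alias

Corrected query:
SELECT c.name, p.name FROM departments p JOIN staff c ON c.dept_id = p.id

Result:
name  | name     
------+----------
Eve   | Marketing
Alice | Finance  
Hank  | Finance  
Alice | Finance  
Iris  | Finance  
Eve   | Finance  
Carol | Finance  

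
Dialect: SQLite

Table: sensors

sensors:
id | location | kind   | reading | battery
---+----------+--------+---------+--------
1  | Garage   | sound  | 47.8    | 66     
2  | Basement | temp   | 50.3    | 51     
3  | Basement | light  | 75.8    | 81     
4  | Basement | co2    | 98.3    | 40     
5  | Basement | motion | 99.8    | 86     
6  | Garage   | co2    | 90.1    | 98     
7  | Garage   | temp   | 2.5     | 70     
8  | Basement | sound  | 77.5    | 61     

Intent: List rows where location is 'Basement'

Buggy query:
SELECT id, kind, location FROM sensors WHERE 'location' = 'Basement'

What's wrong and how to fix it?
Bug: 'location' in single quotes is a string literal, not the column; the comparison is literal-vs-literal and never true

Fix: Remove the quotes around the column name (or use double quotes for an identifier)

Corrected query:
SELECT id, kind, location FROM sensors WHERE location = 'Basement'

Result:
id | kind   | location
---+--------+---------
2  | temp   | Basement
3  | light  | Basement
4  | co2    | Basement
5  | motion | Basement
8  | sound  | Basement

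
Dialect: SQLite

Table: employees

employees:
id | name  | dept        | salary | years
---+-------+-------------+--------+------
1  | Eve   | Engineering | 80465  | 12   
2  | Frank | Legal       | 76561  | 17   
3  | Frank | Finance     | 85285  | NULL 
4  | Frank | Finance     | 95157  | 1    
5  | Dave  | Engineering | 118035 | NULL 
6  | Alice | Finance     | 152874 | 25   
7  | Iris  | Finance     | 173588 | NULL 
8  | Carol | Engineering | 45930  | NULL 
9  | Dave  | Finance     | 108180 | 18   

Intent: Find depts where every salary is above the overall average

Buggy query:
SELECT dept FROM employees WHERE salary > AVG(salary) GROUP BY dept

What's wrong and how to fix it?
Bug: WHERE evaluates per row before aggregation, so AVG() is unavailable

Fix: Compute the overall average in a scalar subquery and compare each group's MIN against it in HAVING

Corrected query:
SELECT dept FROM employees GROUP BY dept HAVING MIN(salary) > (SELECT AVG(salary) FROM employees)

Result:
(no rows)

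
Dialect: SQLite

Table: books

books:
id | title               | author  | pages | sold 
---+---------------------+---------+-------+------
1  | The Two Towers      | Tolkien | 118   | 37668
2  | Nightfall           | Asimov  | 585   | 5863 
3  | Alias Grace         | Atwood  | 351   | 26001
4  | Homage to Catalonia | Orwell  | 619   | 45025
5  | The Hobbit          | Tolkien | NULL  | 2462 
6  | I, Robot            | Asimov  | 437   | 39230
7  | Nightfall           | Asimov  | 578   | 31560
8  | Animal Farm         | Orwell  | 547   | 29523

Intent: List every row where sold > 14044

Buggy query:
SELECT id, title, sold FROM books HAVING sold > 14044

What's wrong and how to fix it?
Bug: This is a non-aggregate query (no GROUP BY, no aggregates), so in SQLite the HAVING clause is invalid here; a row-level condition belongs in WHERE

Fix: Use WHERE for row-level filtering

Corrected query:
SELECT id, title, sold FROM books WHERE sold > 14044

Result:
id | title               | sold 
---+---------------------+------
1  | The Two Towers      | 37668
3  | Alias Grace         | 26001
4  | Homage to Catalonia | 45025
6  | I, Robot            | 39230
7  | Nightfall           | 31560
8  | Animal Farm         | 29523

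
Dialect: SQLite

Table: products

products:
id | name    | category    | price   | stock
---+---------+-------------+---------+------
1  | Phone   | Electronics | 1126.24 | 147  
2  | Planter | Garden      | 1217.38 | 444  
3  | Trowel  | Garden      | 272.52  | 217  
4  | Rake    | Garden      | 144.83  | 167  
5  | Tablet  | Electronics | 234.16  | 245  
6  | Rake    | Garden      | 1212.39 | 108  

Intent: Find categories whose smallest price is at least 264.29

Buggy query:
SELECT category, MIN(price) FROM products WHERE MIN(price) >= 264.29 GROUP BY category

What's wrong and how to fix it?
Bug: Aggregates like MIN are computed per group after WHERE runs

Fix: Replace WHERE with HAVING after the GROUP BY

Corrected query:
SELECT category, MIN(price) FROM products GROUP BY category HAVING MIN(price) >= 264.29

Result:
(no rows)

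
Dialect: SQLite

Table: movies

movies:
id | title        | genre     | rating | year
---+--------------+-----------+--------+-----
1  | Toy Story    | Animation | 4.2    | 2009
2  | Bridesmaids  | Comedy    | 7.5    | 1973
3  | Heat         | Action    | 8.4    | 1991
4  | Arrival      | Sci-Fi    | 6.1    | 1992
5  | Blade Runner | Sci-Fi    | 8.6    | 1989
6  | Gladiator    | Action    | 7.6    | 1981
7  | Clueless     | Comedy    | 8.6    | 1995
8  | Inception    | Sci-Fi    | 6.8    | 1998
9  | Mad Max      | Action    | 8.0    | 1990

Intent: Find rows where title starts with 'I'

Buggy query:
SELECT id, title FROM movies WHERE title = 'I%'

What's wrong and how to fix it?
Bug: Wildcards only work with LIKE; '=' treats '%' as a literal character

Fix: Use LIKE for wildcard pattern matching

Corrected query:
SELECT id, title FROM movies WHERE title LIKE 'I%'

Result:
id | title    
---+----------
8  | Inception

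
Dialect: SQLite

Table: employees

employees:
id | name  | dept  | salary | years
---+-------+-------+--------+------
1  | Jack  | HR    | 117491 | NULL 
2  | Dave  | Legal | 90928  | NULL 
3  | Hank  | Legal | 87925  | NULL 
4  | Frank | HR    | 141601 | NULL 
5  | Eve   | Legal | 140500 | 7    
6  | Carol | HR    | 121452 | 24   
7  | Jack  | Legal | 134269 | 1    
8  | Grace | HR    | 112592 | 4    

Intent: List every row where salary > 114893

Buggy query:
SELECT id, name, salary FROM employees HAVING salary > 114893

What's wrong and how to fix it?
Bug: This is a non-aggregate query (no GROUP BY, no aggregates), so in SQLite the HAVING clause is invalid here; a row-level condition belongs in WHERE

Fix: Use WHERE for row-level filtering

Corrected query:
SELECT id, name, salary FROM employees WHERE salary > 114893

Result:
id | name  | salary
---+-------+-------
1  | Jack  | 117491
4  | Frank | 141601
5  | Eve   | 140500
6  | Carol | 121452
7  | Jack  | 134269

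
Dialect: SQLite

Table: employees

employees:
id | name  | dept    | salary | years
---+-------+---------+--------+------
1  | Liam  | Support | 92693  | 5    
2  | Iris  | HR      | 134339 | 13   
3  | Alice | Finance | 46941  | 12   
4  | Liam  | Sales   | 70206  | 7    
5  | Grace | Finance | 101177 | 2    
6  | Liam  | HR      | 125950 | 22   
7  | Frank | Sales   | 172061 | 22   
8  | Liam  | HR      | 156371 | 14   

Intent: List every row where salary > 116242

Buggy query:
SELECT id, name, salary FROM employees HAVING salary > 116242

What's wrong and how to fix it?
Bug: HAVING filters the output of aggregation, but this query has no GROUP BY and no aggregate functions, so SQLite rejects it (HAVING clause on a non-aggregate query); the condition here is per row

Fix: Use WHERE for row-level filtering

Corrected query:
SELECT id, name, salary FROM employees WHERE salary > 116242

Result:
id | name  | salary
---+-------+-------
2  | Iris  | 134339
6  | Liam  | 125950
7  | Frank | 172061
8  | Liam  | 156371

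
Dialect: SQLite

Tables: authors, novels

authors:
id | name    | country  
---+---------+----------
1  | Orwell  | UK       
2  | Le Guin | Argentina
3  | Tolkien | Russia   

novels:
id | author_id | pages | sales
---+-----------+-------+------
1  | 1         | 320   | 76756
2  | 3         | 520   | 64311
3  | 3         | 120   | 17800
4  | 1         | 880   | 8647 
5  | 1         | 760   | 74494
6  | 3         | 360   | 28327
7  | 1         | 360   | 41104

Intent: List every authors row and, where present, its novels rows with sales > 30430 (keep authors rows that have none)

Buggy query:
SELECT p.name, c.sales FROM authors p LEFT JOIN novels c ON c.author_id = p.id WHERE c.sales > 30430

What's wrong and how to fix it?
Bug: Filtering c.sales in WHERE discards the NULL rows produced by LEFT JOIN, turning it into an inner join

Fix: Move the right-table condition into the ON clause so unmatched parents are kept

Corrected query:
SELECT p.name, c.sales FROM authors p LEFT JOIN novels c ON c.author_id = p.id AND c.sales > 30430

Result:
name    | sales
--------+------
Orwell  | 41104
Orwell  | 74494
Orwell  | 76756
Le Guin | NULL 
Tolkien | 64311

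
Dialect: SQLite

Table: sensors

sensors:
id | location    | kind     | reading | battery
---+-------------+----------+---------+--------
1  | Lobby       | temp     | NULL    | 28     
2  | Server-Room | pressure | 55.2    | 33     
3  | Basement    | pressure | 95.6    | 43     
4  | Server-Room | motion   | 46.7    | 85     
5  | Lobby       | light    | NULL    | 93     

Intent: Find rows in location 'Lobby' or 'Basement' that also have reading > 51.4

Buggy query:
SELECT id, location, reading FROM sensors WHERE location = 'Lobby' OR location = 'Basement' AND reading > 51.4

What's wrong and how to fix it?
Bug: AND binds tighter than OR, so this parses as location = 'Lobby' OR (location = 'Basement' AND reading > 51.4)

Fix: Add parentheses around the OR so the AND applies to both alternatives

Corrected query:
SELECT id, location, reading FROM sensors WHERE (location = 'Lobby' OR location = 'Basement') AND reading > 51.4

Result:
id | location | reading
---+----------+--------
3  | Basement | 95.6   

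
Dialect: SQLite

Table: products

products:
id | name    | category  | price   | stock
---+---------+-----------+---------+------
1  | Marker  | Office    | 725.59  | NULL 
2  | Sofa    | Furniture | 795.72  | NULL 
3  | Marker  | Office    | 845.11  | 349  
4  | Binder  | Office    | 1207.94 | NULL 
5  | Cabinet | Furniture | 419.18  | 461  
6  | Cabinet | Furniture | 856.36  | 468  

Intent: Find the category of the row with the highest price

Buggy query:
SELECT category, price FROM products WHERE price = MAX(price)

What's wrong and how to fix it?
Bug: MAX(price) is an aggregate and cannot be used directly in WHERE

Fix: Use a subquery: WHERE price = (SELECT MAX(price) FROM products)

Corrected query:
SELECT category, price FROM products WHERE price = (SELECT MAX(price) FROM products)

Result:
category | price  
---------+--------
Office   | 1207.94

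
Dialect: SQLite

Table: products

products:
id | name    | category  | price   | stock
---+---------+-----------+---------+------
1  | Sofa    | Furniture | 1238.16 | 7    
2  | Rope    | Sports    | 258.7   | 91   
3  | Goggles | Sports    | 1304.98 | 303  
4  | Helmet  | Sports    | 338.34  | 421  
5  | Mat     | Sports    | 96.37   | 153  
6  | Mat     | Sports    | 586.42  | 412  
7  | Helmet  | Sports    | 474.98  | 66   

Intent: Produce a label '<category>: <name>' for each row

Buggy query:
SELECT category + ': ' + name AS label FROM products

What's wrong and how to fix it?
Bug: '+' is numeric addition; on text columns SQLite converts them to 0 instead of concatenating

Fix: Use the || operator for string concatenation

Corrected query:
SELECT category || ': ' || name AS label FROM products

Result:
label          
---------------
Furniture: Sofa
Sports: Rope   
Sports: Goggles
Sports: Helmet 
Sports: Mat    
Sports: Mat    
Sports: Helmet 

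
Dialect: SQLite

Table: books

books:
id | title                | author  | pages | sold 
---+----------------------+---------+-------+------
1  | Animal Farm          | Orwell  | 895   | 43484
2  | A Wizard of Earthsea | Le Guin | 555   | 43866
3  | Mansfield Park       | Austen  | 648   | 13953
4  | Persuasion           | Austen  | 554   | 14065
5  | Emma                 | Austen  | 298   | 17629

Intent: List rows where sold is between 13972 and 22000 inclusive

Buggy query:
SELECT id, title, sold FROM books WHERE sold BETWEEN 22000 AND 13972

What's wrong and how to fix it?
Bug: BETWEEN expects the lower bound first; with 22000 AND 13972 the range is empty

Fix: Write BETWEEN 13972 AND 22000

Corrected query:
SELECT id, title, sold FROM books WHERE sold BETWEEN 13972 AND 22000

Result:
id | title      | sold 
---+------------+------
4  | Persuasion | 14065
5  | Emma       | 17629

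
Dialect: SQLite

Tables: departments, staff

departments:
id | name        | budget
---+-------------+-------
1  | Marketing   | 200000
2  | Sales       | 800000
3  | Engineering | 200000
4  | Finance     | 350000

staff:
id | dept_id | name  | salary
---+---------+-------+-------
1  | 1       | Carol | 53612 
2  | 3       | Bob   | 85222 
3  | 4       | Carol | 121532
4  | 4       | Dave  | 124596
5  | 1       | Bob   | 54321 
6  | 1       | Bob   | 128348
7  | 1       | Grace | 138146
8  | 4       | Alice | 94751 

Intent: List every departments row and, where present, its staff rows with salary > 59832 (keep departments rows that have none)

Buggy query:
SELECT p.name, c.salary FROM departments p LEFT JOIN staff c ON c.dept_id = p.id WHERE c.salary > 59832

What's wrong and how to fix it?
Bug: A WHERE condition on the right-hand table after LEFT JOIN drops unmatched parents

Fix: Put 'c.salary > 59832' in the JOIN's ON clause instead of WHERE

Corrected query:
SELECT p.name, c.salary FROM departments p LEFT JOIN staff c ON c.dept_id = p.id AND c.salary > 59832

Result:
name        | salary
------------+-------
Marketing   | 128348
Marketing   | 138146
Sales       | NULL  
Engineering | 85222 
Finance     | 94751 
Finance     | 121532
Finance     | 124596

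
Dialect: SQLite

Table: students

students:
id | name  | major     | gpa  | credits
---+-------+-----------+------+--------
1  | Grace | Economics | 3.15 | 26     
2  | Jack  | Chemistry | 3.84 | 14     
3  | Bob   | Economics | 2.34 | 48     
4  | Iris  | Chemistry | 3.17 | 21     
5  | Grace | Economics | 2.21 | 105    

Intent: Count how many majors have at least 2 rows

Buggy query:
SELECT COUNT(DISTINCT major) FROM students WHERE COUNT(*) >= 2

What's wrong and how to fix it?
Bug: COUNT(*) cannot appear in WHERE; the per-group count doesn't exist yet

Fix: Use a subquery that GROUPs and filters with HAVING, then count its rows

Corrected query:
SELECT COUNT(*) FROM (SELECT major FROM students GROUP BY major HAVING COUNT(*) >= 2)

Result:
COUNT(*)
--------
2       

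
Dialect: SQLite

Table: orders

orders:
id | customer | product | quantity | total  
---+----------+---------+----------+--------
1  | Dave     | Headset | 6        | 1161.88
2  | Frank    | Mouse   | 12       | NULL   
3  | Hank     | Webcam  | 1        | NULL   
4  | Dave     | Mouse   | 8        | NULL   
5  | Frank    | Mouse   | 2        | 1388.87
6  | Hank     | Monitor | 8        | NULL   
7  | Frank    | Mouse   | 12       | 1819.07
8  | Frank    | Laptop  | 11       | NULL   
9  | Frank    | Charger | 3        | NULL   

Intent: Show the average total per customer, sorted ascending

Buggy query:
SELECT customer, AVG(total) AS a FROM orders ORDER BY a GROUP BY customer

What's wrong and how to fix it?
Bug: GROUP BY must precede ORDER BY

Fix: Move ORDER BY to the end, after GROUP BY

Corrected query:
SELECT customer, AVG(total) AS a FROM orders GROUP BY customer ORDER BY a

Result:
customer | a      
---------+--------
Hank     | NULL   
Dave     | 1161.88
Frank    | 1603.97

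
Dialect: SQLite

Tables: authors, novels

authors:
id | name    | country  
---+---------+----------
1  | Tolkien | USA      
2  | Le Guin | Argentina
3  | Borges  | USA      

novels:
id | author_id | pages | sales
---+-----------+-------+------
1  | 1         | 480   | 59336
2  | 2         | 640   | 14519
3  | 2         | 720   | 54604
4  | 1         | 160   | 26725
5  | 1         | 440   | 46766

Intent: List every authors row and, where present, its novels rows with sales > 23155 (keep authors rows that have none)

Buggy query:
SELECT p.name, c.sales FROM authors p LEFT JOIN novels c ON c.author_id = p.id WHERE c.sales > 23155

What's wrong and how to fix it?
Bug: Filtering c.sales in WHERE discards the NULL rows produced by LEFT JOIN, turning it into an inner join

Fix: Move the right-table condition into the ON clause so unmatched parents are kept

Corrected query:
SELECT p.name, c.sales FROM authors p LEFT JOIN novels c ON c.author_id = p.id AND c.sales > 23155

Result:
name    | sales
--------+------
Tolkien | 26725
Tolkien | 46766
Tolkien | 59336
Le Guin | 54604
Borges  | NULL 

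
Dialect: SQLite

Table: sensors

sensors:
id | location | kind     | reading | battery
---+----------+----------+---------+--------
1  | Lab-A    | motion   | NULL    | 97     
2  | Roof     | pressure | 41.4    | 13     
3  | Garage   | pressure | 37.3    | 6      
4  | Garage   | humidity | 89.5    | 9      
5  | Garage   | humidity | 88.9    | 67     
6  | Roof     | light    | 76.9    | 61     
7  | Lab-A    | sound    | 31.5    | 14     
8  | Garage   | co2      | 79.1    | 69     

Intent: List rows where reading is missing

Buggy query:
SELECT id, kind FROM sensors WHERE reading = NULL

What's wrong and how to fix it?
Bug: '= NULL' is always unknown in SQL three-valued logic, so no rows match

Fix: Replace '= NULL' with 'IS NULL'

Corrected query:
SELECT id, kind FROM sensors WHERE reading IS NULL

Result:
id | kind  
---+-------
1  | motion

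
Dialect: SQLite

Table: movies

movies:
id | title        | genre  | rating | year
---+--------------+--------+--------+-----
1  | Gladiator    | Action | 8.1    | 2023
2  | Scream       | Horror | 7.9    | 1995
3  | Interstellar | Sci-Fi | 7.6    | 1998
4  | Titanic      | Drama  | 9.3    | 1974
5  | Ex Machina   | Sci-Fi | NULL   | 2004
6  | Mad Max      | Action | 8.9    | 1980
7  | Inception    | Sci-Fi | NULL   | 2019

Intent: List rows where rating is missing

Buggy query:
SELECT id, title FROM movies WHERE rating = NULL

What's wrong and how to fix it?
Bug: '= NULL' is always unknown in SQL three-valued logic, so no rows match

Fix: Use IS NULL to test for NULL

Corrected query:
SELECT id, title FROM movies WHERE rating IS NULL

Result:
id | title     
---+-----------
5  | Ex Machina
7  | Inception 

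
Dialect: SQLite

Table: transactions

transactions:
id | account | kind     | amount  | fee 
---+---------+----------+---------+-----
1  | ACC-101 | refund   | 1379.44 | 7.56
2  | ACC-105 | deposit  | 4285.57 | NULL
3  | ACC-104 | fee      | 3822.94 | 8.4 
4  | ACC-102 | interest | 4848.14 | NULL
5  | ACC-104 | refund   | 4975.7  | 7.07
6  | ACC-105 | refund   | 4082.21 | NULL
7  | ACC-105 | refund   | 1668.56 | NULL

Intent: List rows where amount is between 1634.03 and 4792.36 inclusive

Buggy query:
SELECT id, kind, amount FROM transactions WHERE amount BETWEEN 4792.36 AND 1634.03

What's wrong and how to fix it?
Bug: BETWEEN expects the lower bound first; with 4792.36 AND 1634.03 the range is empty

Fix: Swap the bounds so the smaller value comes first

Corrected query:
SELECT id, kind, amount FROM transactions WHERE amount BETWEEN 1634.03 AND 4792.36

Result:
id | kind    | amount 
---+---------+--------
2  | deposit | 4285.57
3  | fee     | 3822.94
6  | refund  | 4082.21
7  | refund  | 1668.56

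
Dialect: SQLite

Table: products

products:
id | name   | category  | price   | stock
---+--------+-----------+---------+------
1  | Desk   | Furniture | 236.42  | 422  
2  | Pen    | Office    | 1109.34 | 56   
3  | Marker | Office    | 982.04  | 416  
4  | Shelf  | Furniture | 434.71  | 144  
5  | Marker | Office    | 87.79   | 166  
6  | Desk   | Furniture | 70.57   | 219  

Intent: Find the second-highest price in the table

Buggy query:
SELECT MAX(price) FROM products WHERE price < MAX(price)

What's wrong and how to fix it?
Bug: MAX(price) on the right of the comparison is an aggregate-in-WHERE error

Fix: Compute the overall MAX in a subquery, then take MAX of rows below it

Corrected query:
SELECT MAX(price) FROM products WHERE price < (SELECT MAX(price) FROM products)

Result:
MAX(price)
----------
982.04    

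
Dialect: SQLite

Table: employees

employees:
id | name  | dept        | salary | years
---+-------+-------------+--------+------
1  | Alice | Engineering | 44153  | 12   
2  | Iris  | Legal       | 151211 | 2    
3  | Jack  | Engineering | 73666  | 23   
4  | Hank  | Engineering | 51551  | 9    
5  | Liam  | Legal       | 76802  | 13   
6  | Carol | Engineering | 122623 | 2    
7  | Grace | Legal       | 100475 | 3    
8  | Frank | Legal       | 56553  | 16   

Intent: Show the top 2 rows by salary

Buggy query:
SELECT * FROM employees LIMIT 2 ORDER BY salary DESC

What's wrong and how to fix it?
Bug: ORDER BY cannot follow LIMIT; LIMIT is the final clause

Fix: Swap the clauses: ORDER BY first, then LIMIT

Corrected query:
SELECT * FROM employees ORDER BY salary DESC LIMIT 2

Result:
id | name  | dept        | salary | years
---+-------+-------------+--------+------
2  | Iris  | Legal       | 151211 | 2    
6  | Carol | Engineering | 122623 | 2    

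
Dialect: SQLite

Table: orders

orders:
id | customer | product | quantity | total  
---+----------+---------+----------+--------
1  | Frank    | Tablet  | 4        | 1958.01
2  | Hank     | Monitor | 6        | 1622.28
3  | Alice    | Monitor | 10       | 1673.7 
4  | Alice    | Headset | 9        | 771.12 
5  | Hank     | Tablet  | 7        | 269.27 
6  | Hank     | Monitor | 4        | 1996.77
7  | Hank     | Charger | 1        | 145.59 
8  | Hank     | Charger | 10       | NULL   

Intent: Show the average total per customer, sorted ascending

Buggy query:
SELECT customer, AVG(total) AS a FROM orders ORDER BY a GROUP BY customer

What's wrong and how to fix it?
Bug: GROUP BY must precede ORDER BY

Fix: Move ORDER BY to the end, after GROUP BY

Corrected query:
SELECT customer, AVG(total) AS a FROM orders GROUP BY customer ORDER BY a

Result:
customer | a        
---------+----------
Hank     | 1008.4775
Alice    | 1222.41  
Frank    | 1958.01  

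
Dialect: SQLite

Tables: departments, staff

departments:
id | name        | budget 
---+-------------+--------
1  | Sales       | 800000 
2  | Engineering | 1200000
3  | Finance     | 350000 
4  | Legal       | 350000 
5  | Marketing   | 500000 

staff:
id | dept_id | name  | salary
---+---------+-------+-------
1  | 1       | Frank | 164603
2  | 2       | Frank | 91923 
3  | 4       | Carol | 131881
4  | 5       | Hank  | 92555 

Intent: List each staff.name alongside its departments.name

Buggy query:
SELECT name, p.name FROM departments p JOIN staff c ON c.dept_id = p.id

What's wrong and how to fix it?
Bug: Both tables have a 'name' column; the unqualified reference is ambiguous

Fix: Qualify the column with its table alias (c.name)

Corrected query:
SELECT c.name, p.name FROM departments p JOIN staff c ON c.dept_id = p.id

Result:
name  | name       
------+------------
Frank | Sales      
Frank | Engineering
Carol | Legal      
Hank  | Marketing  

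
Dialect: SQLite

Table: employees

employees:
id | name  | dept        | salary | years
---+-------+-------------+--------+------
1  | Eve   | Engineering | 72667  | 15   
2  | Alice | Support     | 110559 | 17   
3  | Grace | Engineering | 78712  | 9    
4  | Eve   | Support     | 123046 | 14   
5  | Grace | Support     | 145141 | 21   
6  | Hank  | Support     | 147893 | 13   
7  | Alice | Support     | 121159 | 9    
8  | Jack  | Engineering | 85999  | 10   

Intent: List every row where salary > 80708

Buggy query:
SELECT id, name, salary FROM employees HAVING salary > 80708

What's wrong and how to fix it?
Bug: HAVING filters the output of aggregation, but this query has no GROUP BY and no aggregate functions, so SQLite rejects it (HAVING clause on a non-aggregate query); the condition here is per row

Fix: Replace HAVING with WHERE since the condition applies to individual rows

Corrected query:
SELECT id, name, salary FROM employees WHERE salary > 80708

Result:
id | name  | salary
---+-------+-------
2  | Alice | 110559
4  | Eve   | 123046
5  | Grace | 145141
6  | Hank  | 147893
7  | Alice | 121159
8  | Jack  | 85999 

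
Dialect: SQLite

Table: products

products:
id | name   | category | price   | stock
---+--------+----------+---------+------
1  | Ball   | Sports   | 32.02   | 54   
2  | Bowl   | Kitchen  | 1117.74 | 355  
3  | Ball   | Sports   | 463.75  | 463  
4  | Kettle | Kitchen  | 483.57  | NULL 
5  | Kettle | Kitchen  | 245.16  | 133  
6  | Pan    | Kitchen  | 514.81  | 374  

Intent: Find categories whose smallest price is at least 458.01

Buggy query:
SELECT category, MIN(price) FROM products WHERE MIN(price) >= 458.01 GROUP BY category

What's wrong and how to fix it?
Bug: Aggregates like MIN are computed per group after WHERE runs

Fix: Replace WHERE with HAVING after the GROUP BY

Corrected query:
SELECT category, MIN(price) FROM products GROUP BY category HAVING MIN(price) >= 458.01

Result:
(no rows)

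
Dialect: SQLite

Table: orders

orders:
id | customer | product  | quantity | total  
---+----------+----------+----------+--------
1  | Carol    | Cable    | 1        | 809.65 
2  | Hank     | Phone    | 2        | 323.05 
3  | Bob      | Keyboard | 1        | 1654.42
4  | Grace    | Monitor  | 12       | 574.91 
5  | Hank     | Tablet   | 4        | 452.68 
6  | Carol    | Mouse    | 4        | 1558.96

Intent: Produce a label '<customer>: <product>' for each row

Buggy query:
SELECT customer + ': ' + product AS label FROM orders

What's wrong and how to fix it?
Bug: SQLite uses || for string concatenation; + coerces text to numbers (yielding 0)

Fix: Replace + with || to concatenate text

Corrected query:
SELECT customer || ': ' || product AS label FROM orders

Result:
label         
--------------
Carol: Cable  
Hank: Phone   
Bob: Keyboard 
Grace: Monitor
Hank: Tablet  
Carol: Mouse  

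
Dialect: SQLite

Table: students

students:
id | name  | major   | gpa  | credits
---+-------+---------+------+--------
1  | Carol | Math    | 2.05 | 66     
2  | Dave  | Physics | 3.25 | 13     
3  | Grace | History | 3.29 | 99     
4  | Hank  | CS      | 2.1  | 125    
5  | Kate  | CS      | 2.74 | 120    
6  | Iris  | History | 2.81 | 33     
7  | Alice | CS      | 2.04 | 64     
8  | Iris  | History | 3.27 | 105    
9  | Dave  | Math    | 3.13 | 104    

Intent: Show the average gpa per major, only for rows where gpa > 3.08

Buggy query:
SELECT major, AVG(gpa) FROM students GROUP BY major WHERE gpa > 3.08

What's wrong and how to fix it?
Bug: WHERE cannot follow GROUP BY

Fix: Move the WHERE clause before GROUP BY

Corrected query:
SELECT major, AVG(gpa) FROM students WHERE gpa > 3.08 GROUP BY major

Result:
major   | AVG(gpa)
--------+---------
History | 3.28    
Math    | 3.13    
Physics | 3.25    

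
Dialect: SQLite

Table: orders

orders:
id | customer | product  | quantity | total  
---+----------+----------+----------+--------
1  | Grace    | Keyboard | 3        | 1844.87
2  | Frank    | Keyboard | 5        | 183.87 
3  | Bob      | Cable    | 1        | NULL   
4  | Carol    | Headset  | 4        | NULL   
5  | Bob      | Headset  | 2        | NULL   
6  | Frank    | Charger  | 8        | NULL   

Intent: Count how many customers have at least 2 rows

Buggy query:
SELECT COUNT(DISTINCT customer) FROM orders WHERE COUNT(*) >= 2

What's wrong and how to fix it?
Bug: WHERE filters individual rows, not groups, so a group-level COUNT is invalid there

Fix: Group first with HAVING COUNT(*) >= 2, then COUNT the resulting groups

Corrected query:
SELECT COUNT(*) FROM (SELECT customer FROM orders GROUP BY customer HAVING COUNT(*) >= 2)

Result:
COUNT(*)
--------
2       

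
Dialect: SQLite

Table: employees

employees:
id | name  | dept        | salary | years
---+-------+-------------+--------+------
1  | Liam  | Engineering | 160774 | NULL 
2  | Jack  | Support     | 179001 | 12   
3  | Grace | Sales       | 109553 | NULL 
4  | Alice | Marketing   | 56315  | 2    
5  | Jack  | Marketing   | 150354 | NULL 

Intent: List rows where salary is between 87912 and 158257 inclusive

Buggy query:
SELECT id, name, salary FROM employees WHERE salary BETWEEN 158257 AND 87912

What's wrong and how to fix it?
Bug: BETWEEN expects the lower bound first; with 158257 AND 87912 the range is empty

Fix: Swap the bounds so the smaller value comes first

Corrected query:
SELECT id, name, salary FROM employees WHERE salary BETWEEN 87912 AND 158257

Result:
id | name  | salary
---+-------+-------
3  | Grace | 109553
5  | Jack  | 150354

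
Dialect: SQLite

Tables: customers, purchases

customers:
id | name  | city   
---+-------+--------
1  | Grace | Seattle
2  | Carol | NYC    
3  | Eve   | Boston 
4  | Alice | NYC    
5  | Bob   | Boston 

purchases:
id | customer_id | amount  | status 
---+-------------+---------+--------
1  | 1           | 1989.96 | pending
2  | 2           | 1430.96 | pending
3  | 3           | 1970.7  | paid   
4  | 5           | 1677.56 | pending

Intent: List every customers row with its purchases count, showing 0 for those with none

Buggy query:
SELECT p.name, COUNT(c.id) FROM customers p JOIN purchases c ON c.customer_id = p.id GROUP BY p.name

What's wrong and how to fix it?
Bug: An inner join excludes parents with zero children

Fix: Use LEFT JOIN so parents without children still appear (COUNT(c.id) gives 0)

Corrected query:
SELECT p.name, COUNT(c.id) FROM customers p LEFT JOIN purchases c ON c.customer_id = p.id GROUP BY p.name

Result:
name  | COUNT(c.id)
------+------------
Alice | 0          
Bob   | 1          
Carol | 1          
Eve   | 1          
Grace | 1          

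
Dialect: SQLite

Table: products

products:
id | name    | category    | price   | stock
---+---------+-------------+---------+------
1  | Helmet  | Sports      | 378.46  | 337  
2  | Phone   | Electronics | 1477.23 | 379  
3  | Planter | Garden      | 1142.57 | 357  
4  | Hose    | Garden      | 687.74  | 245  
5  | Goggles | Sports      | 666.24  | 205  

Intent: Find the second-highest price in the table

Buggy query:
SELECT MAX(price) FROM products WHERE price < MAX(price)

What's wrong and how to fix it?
Bug: The inner MAX is an aggregate inside WHERE, which is not allowed

Fix: Put the inner MAX in a scalar subquery

Corrected query:
SELECT MAX(price) FROM products WHERE price < (SELECT MAX(price) FROM products)

Result:
MAX(price)
----------
1142.57   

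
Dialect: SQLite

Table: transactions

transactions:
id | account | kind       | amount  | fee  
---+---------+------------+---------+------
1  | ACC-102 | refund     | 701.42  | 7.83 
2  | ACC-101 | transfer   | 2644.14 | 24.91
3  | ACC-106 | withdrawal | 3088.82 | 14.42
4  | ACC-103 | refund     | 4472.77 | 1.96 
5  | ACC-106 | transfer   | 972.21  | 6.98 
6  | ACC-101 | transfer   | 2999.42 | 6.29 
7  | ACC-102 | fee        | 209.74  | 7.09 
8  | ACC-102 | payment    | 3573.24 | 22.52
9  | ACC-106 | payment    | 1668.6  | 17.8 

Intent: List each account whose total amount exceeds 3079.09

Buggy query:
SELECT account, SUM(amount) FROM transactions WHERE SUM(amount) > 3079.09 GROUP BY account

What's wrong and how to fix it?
Bug: WHERE runs before GROUP BY, so aggregates aren't available there

Fix: Use HAVING (which filters groups after aggregation) instead of WHERE

Corrected query:
SELECT account, SUM(amount) FROM transactions GROUP BY account HAVING SUM(amount) > 3079.09

Result:
account | SUM(amount)
--------+------------
ACC-101 | 5643.56    
ACC-102 | 4484.4     
ACC-103 | 4472.77    
ACC-106 | 5729.63    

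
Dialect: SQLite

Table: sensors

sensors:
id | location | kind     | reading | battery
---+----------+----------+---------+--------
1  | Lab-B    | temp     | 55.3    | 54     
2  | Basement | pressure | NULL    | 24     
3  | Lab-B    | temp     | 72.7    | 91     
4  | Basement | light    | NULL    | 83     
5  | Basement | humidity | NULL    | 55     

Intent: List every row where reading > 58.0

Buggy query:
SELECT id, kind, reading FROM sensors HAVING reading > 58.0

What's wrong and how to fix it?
Bug: HAVING filters the output of aggregation, but this query has no GROUP BY and no aggregate functions, so SQLite rejects it (HAVING clause on a non-aggregate query); the condition here is per row

Fix: Use WHERE for row-level filtering

Corrected query:
SELECT id, kind, reading FROM sensors WHERE reading > 58.0

Result:
id | kind | reading
---+------+--------
3  | temp | 72.7   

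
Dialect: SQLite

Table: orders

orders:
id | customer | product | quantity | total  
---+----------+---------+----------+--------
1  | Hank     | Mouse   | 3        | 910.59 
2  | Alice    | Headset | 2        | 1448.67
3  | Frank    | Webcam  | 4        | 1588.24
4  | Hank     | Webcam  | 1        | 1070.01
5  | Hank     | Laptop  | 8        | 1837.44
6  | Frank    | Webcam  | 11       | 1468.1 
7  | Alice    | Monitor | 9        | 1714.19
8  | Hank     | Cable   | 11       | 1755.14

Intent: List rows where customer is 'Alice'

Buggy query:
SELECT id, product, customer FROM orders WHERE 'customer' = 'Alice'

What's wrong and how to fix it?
Bug: 'customer' in single quotes is a string literal, not the column; the comparison is literal-vs-literal and never true

Fix: Reference the column as customer without single quotes

Corrected query:
SELECT id, product, customer FROM orders WHERE customer = 'Alice'

Result:
id | product | customer
---+---------+---------
2  | Headset | Alice   
7  | Monitor | Alice   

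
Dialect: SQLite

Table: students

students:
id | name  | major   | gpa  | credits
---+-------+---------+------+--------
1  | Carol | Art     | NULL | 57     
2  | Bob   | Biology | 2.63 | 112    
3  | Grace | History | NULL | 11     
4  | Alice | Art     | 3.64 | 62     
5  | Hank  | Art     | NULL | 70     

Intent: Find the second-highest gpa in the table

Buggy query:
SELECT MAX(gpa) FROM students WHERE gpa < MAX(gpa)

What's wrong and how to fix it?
Bug: The inner MAX is an aggregate inside WHERE, which is not allowed

Fix: Compute the overall MAX in a subquery, then take MAX of rows below it

Corrected query:
SELECT MAX(gpa) FROM students WHERE gpa < (SELECT MAX(gpa) FROM students)

Result:
MAX(gpa)
--------
2.63    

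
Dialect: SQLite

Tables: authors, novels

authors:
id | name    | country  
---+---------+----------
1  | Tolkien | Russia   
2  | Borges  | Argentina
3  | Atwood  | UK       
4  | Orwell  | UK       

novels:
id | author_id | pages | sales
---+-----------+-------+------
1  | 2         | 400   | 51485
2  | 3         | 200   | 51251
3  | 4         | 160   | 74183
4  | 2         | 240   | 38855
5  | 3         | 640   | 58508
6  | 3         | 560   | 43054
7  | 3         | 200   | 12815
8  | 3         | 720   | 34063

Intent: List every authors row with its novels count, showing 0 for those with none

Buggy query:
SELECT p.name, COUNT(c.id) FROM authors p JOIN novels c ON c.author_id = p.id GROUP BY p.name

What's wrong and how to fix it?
Bug: INNER JOIN drops authors rows that have no matching novels rows

Fix: Switch to LEFT JOIN to retain unmatched parent rows

Corrected query:
SELECT p.name, COUNT(c.id) FROM authors p LEFT JOIN novels c ON c.author_id = p.id GROUP BY p.name

Result:
name    | COUNT(c.id)
--------+------------
Atwood  | 5          
Borges  | 2          
Orwell  | 1          
Tolkien | 0          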